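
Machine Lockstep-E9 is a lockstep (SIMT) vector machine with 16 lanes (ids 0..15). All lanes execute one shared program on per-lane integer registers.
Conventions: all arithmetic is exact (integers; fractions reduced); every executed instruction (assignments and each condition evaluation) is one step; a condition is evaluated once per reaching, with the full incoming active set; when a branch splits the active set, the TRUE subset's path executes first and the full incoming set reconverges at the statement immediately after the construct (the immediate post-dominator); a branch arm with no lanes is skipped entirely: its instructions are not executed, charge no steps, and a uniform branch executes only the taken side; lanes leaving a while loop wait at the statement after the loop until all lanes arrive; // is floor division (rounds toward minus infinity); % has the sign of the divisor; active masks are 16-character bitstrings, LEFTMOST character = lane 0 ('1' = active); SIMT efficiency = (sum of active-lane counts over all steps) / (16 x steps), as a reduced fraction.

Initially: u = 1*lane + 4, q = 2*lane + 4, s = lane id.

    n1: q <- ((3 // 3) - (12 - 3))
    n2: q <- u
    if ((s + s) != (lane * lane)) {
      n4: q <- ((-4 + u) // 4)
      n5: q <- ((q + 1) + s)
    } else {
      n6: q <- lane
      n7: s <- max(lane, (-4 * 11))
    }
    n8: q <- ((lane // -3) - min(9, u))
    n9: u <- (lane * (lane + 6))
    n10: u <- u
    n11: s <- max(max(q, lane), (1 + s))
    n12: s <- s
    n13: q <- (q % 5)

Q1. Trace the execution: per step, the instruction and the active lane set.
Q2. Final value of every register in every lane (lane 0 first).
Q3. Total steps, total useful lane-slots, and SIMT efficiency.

step 0: q <- ((3 // 3) - (12 - 3))   1111111111111111
step 1: q <- u                       1111111111111111
step 2: eval ((s + s) != (lane * lane)) 1111111111111111
step 3: q <- ((-4 + u) // 4)         0101111111111111
step 4: q <- ((q + 1) + s)           0101111111111111
step 5: q <- lane                    1010000000000000
step 6: s <- max(lane, (-4 * 11))    1010000000000000
step 7: q <- ((lane // -3) - min(9, u)) 1111111111111111
step 8: u <- (lane * (lane + 6))     1111111111111111
step 9: u <- u                       1111111111111111
step 10: s <- max(max(q, lane), (1 + s)) 1111111111111111
step 11: s <- s                       1111111111111111
step 12: q <- (q % 5)                 1111111111111111

Answer: 13 steps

u: 0,7,16,27,40,55,72,91,112,135,160,187,216,247,280,315
q: 1,4,3,2,0,4,4,3,3,3,2,2,2,1,1,1
s: 1,2,3,4,5,6,7,8,9,10,11,12,13,14,15,16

steps = 13; useful = 176; efficiency = 176/208 = 11/13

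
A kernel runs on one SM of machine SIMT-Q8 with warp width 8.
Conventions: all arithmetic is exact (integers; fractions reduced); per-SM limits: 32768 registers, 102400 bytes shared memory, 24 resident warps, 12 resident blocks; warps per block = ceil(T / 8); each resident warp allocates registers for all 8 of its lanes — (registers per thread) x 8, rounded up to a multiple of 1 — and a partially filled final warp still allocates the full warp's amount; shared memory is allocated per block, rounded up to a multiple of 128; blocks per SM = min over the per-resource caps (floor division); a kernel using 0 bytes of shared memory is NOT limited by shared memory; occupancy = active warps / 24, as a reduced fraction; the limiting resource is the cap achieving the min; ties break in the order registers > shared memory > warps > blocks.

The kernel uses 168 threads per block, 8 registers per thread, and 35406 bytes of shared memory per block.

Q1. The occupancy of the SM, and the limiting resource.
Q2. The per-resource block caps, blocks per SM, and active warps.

Answer: occupancy 7/8, limited by warps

registers: 24 blocks
shared memory: 2 blocks
warps: 1 block
blocks: 12 blocks

Answer: 1 block, 21 active warps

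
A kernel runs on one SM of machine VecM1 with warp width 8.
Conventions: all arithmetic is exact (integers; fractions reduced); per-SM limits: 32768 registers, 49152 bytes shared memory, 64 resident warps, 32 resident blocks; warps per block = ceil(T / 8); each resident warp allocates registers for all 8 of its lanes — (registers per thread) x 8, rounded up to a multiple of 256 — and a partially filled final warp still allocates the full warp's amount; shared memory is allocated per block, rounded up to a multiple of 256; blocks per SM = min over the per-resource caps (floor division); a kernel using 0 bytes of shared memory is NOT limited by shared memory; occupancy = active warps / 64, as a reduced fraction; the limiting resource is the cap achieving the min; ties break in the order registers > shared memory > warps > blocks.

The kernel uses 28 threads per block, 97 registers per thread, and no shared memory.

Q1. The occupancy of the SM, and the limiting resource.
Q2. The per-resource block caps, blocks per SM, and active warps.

Answer: occupancy 1/2, limited by registers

registers: 8 blocks
shared memory: no limit (kernel uses none)
warps: 16 blocks
blocks: 32 blocks

Answer: 8 blocks, 32 active warps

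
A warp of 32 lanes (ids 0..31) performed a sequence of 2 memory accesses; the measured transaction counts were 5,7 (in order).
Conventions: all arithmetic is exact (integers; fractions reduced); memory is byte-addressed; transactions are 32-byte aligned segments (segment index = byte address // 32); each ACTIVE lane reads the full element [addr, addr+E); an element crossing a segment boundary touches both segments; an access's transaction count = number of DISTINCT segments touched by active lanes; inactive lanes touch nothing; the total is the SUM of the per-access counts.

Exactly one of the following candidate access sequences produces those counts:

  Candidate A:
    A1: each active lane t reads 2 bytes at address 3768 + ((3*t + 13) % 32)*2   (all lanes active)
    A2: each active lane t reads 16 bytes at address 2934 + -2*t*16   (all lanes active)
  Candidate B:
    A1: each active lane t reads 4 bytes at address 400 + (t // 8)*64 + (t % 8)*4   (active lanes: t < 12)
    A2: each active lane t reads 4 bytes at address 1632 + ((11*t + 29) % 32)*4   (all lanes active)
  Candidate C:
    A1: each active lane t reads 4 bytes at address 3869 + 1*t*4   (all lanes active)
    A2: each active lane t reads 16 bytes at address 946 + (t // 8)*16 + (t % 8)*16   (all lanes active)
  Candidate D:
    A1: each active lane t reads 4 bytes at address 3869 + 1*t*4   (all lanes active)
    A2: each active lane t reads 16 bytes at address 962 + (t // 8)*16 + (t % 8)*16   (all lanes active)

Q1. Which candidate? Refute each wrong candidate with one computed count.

A: A1 gives 3 transactions, not 5
B: A1 gives 3 transactions, not 5
D: A2 gives 6 transactions, not 7
C: all counts match (5,7)

Answer: C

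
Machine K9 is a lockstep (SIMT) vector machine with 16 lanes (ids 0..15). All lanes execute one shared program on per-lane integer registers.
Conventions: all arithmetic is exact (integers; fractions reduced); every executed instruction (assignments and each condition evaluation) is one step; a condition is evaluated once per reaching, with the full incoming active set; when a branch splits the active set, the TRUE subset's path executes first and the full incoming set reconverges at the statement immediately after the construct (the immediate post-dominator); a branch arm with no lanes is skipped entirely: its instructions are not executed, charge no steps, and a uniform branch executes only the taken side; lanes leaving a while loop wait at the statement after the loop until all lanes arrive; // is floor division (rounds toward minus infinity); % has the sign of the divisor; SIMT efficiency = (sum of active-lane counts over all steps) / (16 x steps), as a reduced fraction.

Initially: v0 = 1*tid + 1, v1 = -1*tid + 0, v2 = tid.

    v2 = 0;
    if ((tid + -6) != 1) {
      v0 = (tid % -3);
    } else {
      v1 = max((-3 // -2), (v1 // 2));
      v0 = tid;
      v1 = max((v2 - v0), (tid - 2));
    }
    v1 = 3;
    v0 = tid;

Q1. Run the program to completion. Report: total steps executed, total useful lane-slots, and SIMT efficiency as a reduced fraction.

Answer: 8 steps, 82 useful, 41/64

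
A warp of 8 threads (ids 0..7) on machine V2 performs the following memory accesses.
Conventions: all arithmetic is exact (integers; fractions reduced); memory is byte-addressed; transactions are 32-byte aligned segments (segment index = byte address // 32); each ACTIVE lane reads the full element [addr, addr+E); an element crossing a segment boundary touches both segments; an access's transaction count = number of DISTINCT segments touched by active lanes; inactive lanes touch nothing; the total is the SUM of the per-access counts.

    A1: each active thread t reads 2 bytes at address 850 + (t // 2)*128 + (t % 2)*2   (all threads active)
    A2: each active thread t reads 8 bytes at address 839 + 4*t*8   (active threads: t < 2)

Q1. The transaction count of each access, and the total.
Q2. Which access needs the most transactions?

A1: 4 transactions
A2: 2 transactions

Answer: 4,2; total 6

Answer: A1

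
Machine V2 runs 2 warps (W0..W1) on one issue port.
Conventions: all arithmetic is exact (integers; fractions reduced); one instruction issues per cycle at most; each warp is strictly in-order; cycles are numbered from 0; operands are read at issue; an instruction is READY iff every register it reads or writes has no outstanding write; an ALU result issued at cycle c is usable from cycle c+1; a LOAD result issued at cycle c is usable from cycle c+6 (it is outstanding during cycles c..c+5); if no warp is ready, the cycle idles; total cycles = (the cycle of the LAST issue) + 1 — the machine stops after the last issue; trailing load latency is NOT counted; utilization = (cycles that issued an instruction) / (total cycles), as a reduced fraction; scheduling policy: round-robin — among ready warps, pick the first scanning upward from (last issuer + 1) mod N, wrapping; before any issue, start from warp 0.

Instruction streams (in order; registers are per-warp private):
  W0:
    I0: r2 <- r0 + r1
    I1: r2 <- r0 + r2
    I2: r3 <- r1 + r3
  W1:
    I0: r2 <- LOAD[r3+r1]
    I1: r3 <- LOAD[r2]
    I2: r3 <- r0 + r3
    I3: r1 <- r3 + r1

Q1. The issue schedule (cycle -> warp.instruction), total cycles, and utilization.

cycle 0: W0.I0
cycle 1: W1.I0
cycle 2: W0.I1
cycle 3: W0.I2
cycle 4: idle
cycle 5: idle
cycle 6: idle
cycle 7: W1.I1
cycle 8: idle
cycle 9: idle
cycle 10: idle
cycle 11: idle
cycle 12: idle
cycle 13: W1.I2
cycle 14: W1.I3

Answer: 15 cycles, utilization 7/15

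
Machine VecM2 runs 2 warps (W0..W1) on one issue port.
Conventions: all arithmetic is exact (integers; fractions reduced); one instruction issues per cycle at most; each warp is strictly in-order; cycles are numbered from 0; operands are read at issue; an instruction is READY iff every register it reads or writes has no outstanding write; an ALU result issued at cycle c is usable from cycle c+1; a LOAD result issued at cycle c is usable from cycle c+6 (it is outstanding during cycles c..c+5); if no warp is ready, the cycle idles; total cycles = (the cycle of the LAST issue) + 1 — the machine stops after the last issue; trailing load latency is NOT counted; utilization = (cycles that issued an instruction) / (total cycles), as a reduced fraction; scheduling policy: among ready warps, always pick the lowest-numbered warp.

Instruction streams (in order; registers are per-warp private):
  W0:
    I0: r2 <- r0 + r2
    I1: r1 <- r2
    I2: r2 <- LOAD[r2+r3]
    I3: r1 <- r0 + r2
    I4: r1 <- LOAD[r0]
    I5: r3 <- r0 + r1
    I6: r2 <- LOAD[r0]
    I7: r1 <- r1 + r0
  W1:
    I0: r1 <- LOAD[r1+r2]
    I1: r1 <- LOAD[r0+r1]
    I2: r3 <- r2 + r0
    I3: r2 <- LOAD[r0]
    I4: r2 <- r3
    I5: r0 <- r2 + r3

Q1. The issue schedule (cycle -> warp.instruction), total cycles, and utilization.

cycle 0: W0.I0
cycle 1: W0.I1
cycle 2: W0.I2
cycle 3: W1.I0
cycle 4: idle
cycle 5: idle
cycle 6: idle
cycle 7: idle
cycle 8: W0.I3
cycle 9: W0.I4
cycle 10: W1.I1
cycle 11: W1.I2
cycle 12: W1.I3
cycle 13: idle
cycle 14: idle
cycle 15: W0.I5
cycle 16: W0.I6
cycle 17: W0.I7
cycle 18: W1.I4
cycle 19: W1.I5

Answer: 20 cycles, utilization 7/10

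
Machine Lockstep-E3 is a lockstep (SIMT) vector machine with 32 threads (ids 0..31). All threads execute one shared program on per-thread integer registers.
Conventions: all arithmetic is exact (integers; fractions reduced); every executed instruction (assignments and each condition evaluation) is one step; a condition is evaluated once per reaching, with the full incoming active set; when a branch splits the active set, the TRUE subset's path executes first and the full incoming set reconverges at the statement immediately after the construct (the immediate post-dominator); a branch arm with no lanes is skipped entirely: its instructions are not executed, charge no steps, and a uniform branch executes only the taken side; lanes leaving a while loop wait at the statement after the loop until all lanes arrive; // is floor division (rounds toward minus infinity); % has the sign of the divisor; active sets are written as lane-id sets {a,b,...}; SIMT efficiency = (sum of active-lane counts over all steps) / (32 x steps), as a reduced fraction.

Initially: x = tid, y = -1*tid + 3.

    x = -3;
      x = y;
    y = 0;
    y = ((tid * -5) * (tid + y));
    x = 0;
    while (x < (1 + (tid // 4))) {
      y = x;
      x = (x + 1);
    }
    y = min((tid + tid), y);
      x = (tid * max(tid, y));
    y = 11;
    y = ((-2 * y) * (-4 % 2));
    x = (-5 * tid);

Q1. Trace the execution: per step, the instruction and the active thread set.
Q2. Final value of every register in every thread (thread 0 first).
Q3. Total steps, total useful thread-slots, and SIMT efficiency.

step 0: x <- -3                      {0,1,2,3,4,5,6,7,8,9,10,11,12,13,14,15,16,17,18,19,20,21,22,23,24,25,26,27,28,29,30,31}
step 1: x <- y                       {0,1,2,3,4,5,6,7,8,9,10,11,12,13,14,15,16,17,18,19,20,21,22,23,24,25,26,27,28,29,30,31}
step 2: y <- 0                       {0,1,2,3,4,5,6,7,8,9,10,11,12,13,14,15,16,17,18,19,20,21,22,23,24,25,26,27,28,29,30,31}
step 3: y <- ((tid * -5) * (tid + y)) {0,1,2,3,4,5,6,7,8,9,10,11,12,13,14,15,16,17,18,19,20,21,22,23,24,25,26,27,28,29,30,31}
step 4: x <- 0                       {0,1,2,3,4,5,6,7,8,9,10,11,12,13,14,15,16,17,18,19,20,21,22,23,24,25,26,27,28,29,30,31}
step 5: eval (x < (1 + (tid // 4)))  {0,1,2,3,4,5,6,7,8,9,10,11,12,13,14,15,16,17,18,19,20,21,22,23,24,25,26,27,28,29,30,31}
step 6: y <- x                       {0,1,2,3,4,5,6,7,8,9,10,11,12,13,14,15,16,17,18,19,20,21,22,23,24,25,26,27,28,29,30,31}
step 7: x <- (x + 1)                 {0,1,2,3,4,5,6,7,8,9,10,11,12,13,14,15,16,17,18,19,20,21,22,23,24,25,26,27,28,29,30,31}
step 8: eval (x < (1 + (tid // 4)))  {0,1,2,3,4,5,6,7,8,9,10,11,12,13,14,15,16,17,18,19,20,21,22,23,24,25,26,27,28,29,30,31}
step 9: y <- x                       {4,5,6,7,8,9,10,11,12,13,14,15,16,17,18,19,20,21,22,23,24,25,26,27,28,29,30,31}
step 10: x <- (x + 1)                 {4,5,6,7,8,9,10,11,12,13,14,15,16,17,18,19,20,21,22,23,24,25,26,27,28,29,30,31}
step 11: eval (x < (1 + (tid // 4)))  {4,5,6,7,8,9,10,11,12,13,14,15,16,17,18,19,20,21,22,23,24,25,26,27,28,29,30,31}
step 12: y <- x                       {8,9,10,11,12,13,14,15,16,17,18,19,20,21,22,23,24,25,26,27,28,29,30,31}
step 13: x <- (x + 1)                 {8,9,10,11,12,13,14,15,16,17,18,19,20,21,22,23,24,25,26,27,28,29,30,31}
step 14: eval (x < (1 + (tid // 4)))  {8,9,10,11,12,13,14,15,16,17,18,19,20,21,22,23,24,25,26,27,28,29,30,31}
step 15: y <- x                       {12,13,14,15,16,17,18,19,20,21,22,23,24,25,26,27,28,29,30,31}
step 16: x <- (x + 1)                 {12,13,14,15,16,17,18,19,20,21,22,23,24,25,26,27,28,29,30,31}
step 17: eval (x < (1 + (tid // 4)))  {12,13,14,15,16,17,18,19,20,21,22,23,24,25,26,27,28,29,30,31}
step 18: y <- x                       {16,17,18,19,20,21,22,23,24,25,26,27,28,29,30,31}
step 19: x <- (x + 1)                 {16,17,18,19,20,21,22,23,24,25,26,27,28,29,30,31}
step 20: eval (x < (1 + (tid // 4)))  {16,17,18,19,20,21,22,23,24,25,26,27,28,29,30,31}
step 21: y <- x                       {20,21,22,23,24,25,26,27,28,29,30,31}
step 22: x <- (x + 1)                 {20,21,22,23,24,25,26,27,28,29,30,31}
step 23: eval (x < (1 + (tid // 4)))  {20,21,22,23,24,25,26,27,28,29,30,31}
step 24: y <- x                       {24,25,26,27,28,29,30,31}
step 25: x <- (x + 1)                 {24,25,26,27,28,29,30,31}
step 26: eval (x < (1 + (tid // 4)))  {24,25,26,27,28,29,30,31}
step 27: y <- x                       {28,29,30,31}
step 28: x <- (x + 1)                 {28,29,30,31}
step 29: eval (x < (1 + (tid // 4)))  {28,29,30,31}
step 30: y <- min((tid + tid), y)     {0,1,2,3,4,5,6,7,8,9,10,11,12,13,14,15,16,17,18,19,20,21,22,23,24,25,26,27,28,29,30,31}
step 31: x <- (tid * max(tid, y))     {0,1,2,3,4,5,6,7,8,9,10,11,12,13,14,15,16,17,18,19,20,21,22,23,24,25,26,27,28,29,30,31}
step 32: y <- 11                      {0,1,2,3,4,5,6,7,8,9,10,11,12,13,14,15,16,17,18,19,20,21,22,23,24,25,26,27,28,29,30,31}
step 33: y <- ((-2 * y) * (-4 % 2))   {0,1,2,3,4,5,6,7,8,9,10,11,12,13,14,15,16,17,18,19,20,21,22,23,24,25,26,27,28,29,30,31}
step 34: x <- (-5 * tid)              {0,1,2,3,4,5,6,7,8,9,10,11,12,13,14,15,16,17,18,19,20,21,22,23,24,25,26,27,28,29,30,31}

Answer: 35 steps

x: 0,-5,-10,-15,-20,-25,-30,-35,-40,-45,-50,-55,-60,-65,-70,-75,-80,-85,-90,-95,-100,-105,-110,-115,-120,-125,-130,-135,-140,-145,-150,-155
y: 0,0,0,0,0,0,0,0,0,0,0,0,0,0,0,0,0,0,0,0,0,0,0,0,0,0,0,0,0,0,0,0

steps = 35; useful = 784; efficiency = 784/1120 = 7/10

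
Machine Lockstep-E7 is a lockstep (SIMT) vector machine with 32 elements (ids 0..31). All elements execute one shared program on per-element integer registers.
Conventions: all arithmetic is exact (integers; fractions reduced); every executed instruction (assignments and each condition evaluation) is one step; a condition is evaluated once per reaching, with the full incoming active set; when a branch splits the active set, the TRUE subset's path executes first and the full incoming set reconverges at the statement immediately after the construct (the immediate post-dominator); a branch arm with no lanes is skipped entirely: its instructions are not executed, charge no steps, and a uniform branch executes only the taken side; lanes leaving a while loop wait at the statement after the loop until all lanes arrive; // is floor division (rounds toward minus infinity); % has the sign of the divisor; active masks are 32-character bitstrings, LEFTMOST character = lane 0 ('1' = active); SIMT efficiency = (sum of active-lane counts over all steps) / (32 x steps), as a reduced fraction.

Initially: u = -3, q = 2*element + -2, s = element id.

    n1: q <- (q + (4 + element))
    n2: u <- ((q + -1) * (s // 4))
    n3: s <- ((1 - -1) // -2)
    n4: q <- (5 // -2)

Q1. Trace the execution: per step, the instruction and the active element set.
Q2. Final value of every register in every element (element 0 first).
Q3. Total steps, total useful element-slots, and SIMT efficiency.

step 0: q <- (q + (4 + element))     11111111111111111111111111111111
step 1: u <- ((q + -1) * (s // 4))   11111111111111111111111111111111
step 2: s <- ((1 - -1) // -2)        11111111111111111111111111111111
step 3: q <- (5 // -2)               11111111111111111111111111111111

Answer: 4 steps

u: 0,0,0,0,13,16,19,22,50,56,62,68,111,120,129,138,196,208,220,232,305,320,335,350,438,456,474,492,595,616,637,658
q: -3,-3,-3,-3,-3,-3,-3,-3,-3,-3,-3,-3,-3,-3,-3,-3,-3,-3,-3,-3,-3,-3,-3,-3,-3,-3,-3,-3,-3,-3,-3,-3
s: -1,-1,-1,-1,-1,-1,-1,-1,-1,-1,-1,-1,-1,-1,-1,-1,-1,-1,-1,-1,-1,-1,-1,-1,-1,-1,-1,-1,-1,-1,-1,-1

steps = 4; useful = 128; efficiency = 128/128 = 1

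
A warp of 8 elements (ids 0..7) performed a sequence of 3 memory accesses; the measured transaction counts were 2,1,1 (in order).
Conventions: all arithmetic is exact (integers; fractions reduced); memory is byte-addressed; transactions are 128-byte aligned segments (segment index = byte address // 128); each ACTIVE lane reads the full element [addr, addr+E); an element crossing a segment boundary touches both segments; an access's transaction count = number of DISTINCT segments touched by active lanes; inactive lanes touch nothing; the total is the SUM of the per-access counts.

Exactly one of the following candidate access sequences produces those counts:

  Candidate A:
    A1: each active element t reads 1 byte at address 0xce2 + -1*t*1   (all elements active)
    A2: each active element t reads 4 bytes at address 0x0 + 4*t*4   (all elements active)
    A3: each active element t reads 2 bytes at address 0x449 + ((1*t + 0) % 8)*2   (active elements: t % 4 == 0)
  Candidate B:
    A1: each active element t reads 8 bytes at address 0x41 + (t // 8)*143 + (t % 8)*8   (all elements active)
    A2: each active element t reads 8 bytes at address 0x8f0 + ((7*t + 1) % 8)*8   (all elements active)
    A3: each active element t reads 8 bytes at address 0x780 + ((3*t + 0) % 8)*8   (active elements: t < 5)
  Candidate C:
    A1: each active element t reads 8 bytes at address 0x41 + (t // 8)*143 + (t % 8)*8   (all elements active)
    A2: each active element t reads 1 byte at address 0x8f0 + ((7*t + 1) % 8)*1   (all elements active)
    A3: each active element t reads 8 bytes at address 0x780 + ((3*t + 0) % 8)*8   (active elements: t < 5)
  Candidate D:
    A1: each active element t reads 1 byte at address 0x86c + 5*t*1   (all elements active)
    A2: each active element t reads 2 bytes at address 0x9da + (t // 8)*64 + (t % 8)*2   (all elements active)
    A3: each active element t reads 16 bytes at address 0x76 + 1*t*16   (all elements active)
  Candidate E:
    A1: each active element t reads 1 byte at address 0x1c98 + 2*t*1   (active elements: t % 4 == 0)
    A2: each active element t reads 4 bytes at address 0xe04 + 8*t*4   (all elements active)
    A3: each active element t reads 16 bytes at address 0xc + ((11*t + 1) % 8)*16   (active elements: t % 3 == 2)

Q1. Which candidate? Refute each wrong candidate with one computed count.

A: A1 gives 1 transaction, not 2
B: A2 gives 2 transactions, not 1
D: A3 gives 2 transactions, not 1
E: A1 gives 1 transaction, not 2
C: all counts match (2,1,1)

Answer: C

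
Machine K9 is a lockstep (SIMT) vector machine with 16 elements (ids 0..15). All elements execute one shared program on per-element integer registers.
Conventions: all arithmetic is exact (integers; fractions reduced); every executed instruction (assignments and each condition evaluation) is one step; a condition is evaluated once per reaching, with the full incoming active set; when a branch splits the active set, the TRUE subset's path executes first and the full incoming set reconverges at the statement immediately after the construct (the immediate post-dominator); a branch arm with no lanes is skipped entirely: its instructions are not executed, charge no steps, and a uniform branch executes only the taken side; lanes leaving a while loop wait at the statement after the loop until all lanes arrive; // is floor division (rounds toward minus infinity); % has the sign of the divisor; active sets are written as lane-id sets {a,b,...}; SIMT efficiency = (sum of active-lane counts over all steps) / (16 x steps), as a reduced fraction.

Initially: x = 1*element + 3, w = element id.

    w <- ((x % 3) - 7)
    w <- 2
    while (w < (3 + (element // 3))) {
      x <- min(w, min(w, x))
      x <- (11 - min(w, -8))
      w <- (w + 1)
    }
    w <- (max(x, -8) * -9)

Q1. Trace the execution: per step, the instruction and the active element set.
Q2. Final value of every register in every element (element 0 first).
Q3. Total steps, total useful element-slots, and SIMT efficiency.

step 0: w <- ((x % 3) - 7)           {0,1,2,3,4,5,6,7,8,9,10,11,12,13,14,15}
step 1: w <- 2                       {0,1,2,3,4,5,6,7,8,9,10,11,12,13,14,15}
step 2: eval (w < (3 + (element // 3))) {0,1,2,3,4,5,6,7,8,9,10,11,12,13,14,15}
step 3: x <- min(w, min(w, x))       {0,1,2,3,4,5,6,7,8,9,10,11,12,13,14,15}
step 4: x <- (11 - min(w, -8))       {0,1,2,3,4,5,6,7,8,9,10,11,12,13,14,15}
step 5: w <- (w + 1)                 {0,1,2,3,4,5,6,7,8,9,10,11,12,13,14,15}
step 6: eval (w < (3 + (element // 3))) {0,1,2,3,4,5,6,7,8,9,10,11,12,13,14,15}
step 7: x <- min(w, min(w, x))       {3,4,5,6,7,8,9,10,11,12,13,14,15}
step 8: x <- (11 - min(w, -8))       {3,4,5,6,7,8,9,10,11,12,13,14,15}
step 9: w <- (w + 1)                 {3,4,5,6,7,8,9,10,11,12,13,14,15}
step 10: eval (w < (3 + (element // 3))) {3,4,5,6,7,8,9,10,11,12,13,14,15}
step 11: x <- min(w, min(w, x))       {6,7,8,9,10,11,12,13,14,15}
step 12: x <- (11 - min(w, -8))       {6,7,8,9,10,11,12,13,14,15}
step 13: w <- (w + 1)                 {6,7,8,9,10,11,12,13,14,15}
step 14: eval (w < (3 + (element // 3))) {6,7,8,9,10,11,12,13,14,15}
step 15: x <- min(w, min(w, x))       {9,10,11,12,13,14,15}
step 16: x <- (11 - min(w, -8))       {9,10,11,12,13,14,15}
step 17: w <- (w + 1)                 {9,10,11,12,13,14,15}
step 18: eval (w < (3 + (element // 3))) {9,10,11,12,13,14,15}
step 19: x <- min(w, min(w, x))       {12,13,14,15}
step 20: x <- (11 - min(w, -8))       {12,13,14,15}
step 21: w <- (w + 1)                 {12,13,14,15}
step 22: eval (w < (3 + (element // 3))) {12,13,14,15}
step 23: x <- min(w, min(w, x))       {15}
step 24: x <- (11 - min(w, -8))       {15}
step 25: w <- (w + 1)                 {15}
step 26: eval (w < (3 + (element // 3))) {15}
step 27: w <- (max(x, -8) * -9)       {0,1,2,3,4,5,6,7,8,9,10,11,12,13,14,15}

Answer: 28 steps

x: 19,19,19,19,19,19,19,19,19,19,19,19,19,19,19,19
w: -171,-171,-171,-171,-171,-171,-171,-171,-171,-171,-171,-171,-171,-171,-171,-171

steps = 28; useful = 268; efficiency = 268/448 = 67/112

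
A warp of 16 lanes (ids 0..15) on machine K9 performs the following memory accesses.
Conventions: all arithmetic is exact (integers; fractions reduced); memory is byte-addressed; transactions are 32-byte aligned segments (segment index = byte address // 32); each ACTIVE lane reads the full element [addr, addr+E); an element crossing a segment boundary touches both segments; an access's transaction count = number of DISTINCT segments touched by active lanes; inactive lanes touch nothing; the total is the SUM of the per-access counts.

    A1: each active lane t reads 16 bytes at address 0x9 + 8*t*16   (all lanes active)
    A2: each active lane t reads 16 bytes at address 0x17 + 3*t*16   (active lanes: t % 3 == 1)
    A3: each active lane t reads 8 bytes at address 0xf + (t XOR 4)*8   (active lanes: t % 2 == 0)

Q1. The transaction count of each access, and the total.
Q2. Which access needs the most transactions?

A1: 16 transactions
A2: 7 transactions
A3: 5 transactions

Answer: 16,7,5; total 28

Answer: A1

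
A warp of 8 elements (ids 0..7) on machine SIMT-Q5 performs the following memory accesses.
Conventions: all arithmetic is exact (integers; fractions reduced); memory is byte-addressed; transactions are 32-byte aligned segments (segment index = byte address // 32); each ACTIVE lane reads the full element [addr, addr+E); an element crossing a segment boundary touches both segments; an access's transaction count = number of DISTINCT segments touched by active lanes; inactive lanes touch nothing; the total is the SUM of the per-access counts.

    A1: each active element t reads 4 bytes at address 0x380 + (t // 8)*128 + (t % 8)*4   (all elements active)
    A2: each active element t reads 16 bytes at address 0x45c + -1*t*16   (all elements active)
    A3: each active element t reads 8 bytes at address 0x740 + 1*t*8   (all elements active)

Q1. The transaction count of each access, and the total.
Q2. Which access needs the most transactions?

A1: 1 transaction
A2: 5 transactions
A3: 2 transactions

Answer: 1,5,2; total 8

Answer: A2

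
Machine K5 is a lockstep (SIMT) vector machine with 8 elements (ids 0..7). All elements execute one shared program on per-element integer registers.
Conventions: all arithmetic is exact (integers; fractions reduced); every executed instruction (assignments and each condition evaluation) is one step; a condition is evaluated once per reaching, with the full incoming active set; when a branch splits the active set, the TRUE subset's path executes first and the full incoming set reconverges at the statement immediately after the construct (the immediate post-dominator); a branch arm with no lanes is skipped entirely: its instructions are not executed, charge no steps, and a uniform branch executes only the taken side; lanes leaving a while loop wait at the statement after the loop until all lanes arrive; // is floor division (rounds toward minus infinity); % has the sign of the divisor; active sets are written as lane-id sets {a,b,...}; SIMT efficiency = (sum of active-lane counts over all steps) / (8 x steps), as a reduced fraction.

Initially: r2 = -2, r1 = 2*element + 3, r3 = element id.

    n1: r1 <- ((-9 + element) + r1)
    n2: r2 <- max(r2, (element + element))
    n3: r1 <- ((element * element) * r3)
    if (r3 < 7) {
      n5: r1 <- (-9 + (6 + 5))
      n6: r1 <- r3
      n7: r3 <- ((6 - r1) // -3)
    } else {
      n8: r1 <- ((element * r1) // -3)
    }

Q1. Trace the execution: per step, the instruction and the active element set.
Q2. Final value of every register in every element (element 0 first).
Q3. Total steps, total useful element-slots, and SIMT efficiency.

step 0: r1 <- ((-9 + element) + r1)  {0,1,2,3,4,5,6,7}
step 1: r2 <- max(r2, (element + element)) {0,1,2,3,4,5,6,7}
step 2: r1 <- ((element * element) * r3) {0,1,2,3,4,5,6,7}
step 3: eval (r3 < 7)                {0,1,2,3,4,5,6,7}
step 4: r1 <- (-9 + (6 + 5))         {0,1,2,3,4,5,6}
step 5: r1 <- r3                     {0,1,2,3,4,5,6}
step 6: r3 <- ((6 - r1) // -3)       {0,1,2,3,4,5,6}
step 7: r1 <- ((element * r1) // -3) {7}

Answer: 8 steps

r2: 0,2,4,6,8,10,12,14
r1: 0,1,2,3,4,5,6,-801
r3: -2,-2,-2,-1,-1,-1,0,7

steps = 8; useful = 54; efficiency = 54/64 = 27/32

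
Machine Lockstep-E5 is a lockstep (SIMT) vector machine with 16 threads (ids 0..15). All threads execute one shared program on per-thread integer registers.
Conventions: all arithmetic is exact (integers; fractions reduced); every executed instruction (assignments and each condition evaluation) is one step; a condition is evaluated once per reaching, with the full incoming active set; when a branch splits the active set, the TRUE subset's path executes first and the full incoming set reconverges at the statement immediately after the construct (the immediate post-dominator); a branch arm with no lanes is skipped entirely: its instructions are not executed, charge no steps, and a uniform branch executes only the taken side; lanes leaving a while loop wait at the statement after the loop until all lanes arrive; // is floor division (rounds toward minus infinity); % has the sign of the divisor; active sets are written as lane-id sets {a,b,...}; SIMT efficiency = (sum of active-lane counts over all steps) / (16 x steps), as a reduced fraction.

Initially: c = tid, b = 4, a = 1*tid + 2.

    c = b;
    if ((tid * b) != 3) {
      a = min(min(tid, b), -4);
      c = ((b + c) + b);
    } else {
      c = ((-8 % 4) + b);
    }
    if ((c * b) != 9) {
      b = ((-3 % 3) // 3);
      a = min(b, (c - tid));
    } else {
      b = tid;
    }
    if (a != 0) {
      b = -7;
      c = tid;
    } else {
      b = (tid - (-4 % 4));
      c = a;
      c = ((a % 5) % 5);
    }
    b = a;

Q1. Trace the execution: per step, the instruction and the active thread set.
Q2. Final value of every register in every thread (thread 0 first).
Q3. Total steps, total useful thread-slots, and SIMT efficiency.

step 0: c <- b                       {0,1,2,3,4,5,6,7,8,9,10,11,12,13,14,15}
step 1: eval ((tid * b) != 3)        {0,1,2,3,4,5,6,7,8,9,10,11,12,13,14,15}
step 2: a <- min(min(tid, b), -4)    {0,1,2,3,4,5,6,7,8,9,10,11,12,13,14,15}
step 3: c <- ((b + c) + b)           {0,1,2,3,4,5,6,7,8,9,10,11,12,13,14,15}
step 4: eval ((c * b) != 9)          {0,1,2,3,4,5,6,7,8,9,10,11,12,13,14,15}
step 5: b <- ((-3 % 3) // 3)         {0,1,2,3,4,5,6,7,8,9,10,11,12,13,14,15}
step 6: a <- min(b, (c - tid))       {0,1,2,3,4,5,6,7,8,9,10,11,12,13,14,15}
step 7: eval (a != 0)                {0,1,2,3,4,5,6,7,8,9,10,11,12,13,14,15}
step 8: b <- -7                      {13,14,15}
step 9: c <- tid                     {13,14,15}
step 10: b <- (tid - (-4 % 4))        {0,1,2,3,4,5,6,7,8,9,10,11,12}
step 11: c <- a                       {0,1,2,3,4,5,6,7,8,9,10,11,12}
step 12: c <- ((a % 5) % 5)           {0,1,2,3,4,5,6,7,8,9,10,11,12}
step 13: b <- a                       {0,1,2,3,4,5,6,7,8,9,10,11,12,13,14,15}

Answer: 14 steps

c: 0,0,0,0,0,0,0,0,0,0,0,0,0,13,14,15
b: 0,0,0,0,0,0,0,0,0,0,0,0,0,-1,-2,-3
a: 0,0,0,0,0,0,0,0,0,0,0,0,0,-1,-2,-3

steps = 14; useful = 189; efficiency = 189/224 = 27/32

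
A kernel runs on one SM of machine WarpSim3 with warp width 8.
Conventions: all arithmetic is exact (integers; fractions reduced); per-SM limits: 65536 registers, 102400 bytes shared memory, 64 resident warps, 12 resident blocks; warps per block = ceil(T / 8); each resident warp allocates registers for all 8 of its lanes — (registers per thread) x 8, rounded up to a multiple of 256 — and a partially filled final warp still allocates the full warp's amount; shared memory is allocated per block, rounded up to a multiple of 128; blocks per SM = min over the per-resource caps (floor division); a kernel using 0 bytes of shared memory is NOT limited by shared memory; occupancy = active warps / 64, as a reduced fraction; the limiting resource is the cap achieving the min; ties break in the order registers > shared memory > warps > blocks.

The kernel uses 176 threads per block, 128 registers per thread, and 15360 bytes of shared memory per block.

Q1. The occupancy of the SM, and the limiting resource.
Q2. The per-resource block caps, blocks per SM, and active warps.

Answer: occupancy 11/16, limited by registers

registers: 2 blocks
shared memory: 6 blocks
warps: 2 blocks
blocks: 12 blocks

Answer: 2 blocks, 44 active warps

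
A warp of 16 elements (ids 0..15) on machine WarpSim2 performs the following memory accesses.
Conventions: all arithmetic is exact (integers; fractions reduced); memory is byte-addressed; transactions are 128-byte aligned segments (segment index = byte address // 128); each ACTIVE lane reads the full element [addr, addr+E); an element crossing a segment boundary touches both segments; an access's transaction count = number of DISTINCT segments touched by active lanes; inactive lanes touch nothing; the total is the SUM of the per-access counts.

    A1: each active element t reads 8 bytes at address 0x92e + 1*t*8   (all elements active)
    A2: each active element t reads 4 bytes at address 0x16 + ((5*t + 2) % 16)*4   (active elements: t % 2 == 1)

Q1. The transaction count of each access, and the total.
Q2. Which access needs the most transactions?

A1: 2 transactions
A2: 1 transaction

Answer: 2,1; total 3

Answer: A1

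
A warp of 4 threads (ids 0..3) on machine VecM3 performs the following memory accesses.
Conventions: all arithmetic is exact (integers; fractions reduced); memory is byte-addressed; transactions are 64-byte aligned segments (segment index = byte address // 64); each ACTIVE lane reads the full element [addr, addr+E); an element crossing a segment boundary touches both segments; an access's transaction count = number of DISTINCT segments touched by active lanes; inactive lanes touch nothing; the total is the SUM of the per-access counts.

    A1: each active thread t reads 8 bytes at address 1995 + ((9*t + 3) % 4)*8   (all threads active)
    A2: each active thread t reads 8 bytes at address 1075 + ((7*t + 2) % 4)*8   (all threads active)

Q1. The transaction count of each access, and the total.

A1: 1 transaction
A2: 2 transactions

Answer: 1,2; total 3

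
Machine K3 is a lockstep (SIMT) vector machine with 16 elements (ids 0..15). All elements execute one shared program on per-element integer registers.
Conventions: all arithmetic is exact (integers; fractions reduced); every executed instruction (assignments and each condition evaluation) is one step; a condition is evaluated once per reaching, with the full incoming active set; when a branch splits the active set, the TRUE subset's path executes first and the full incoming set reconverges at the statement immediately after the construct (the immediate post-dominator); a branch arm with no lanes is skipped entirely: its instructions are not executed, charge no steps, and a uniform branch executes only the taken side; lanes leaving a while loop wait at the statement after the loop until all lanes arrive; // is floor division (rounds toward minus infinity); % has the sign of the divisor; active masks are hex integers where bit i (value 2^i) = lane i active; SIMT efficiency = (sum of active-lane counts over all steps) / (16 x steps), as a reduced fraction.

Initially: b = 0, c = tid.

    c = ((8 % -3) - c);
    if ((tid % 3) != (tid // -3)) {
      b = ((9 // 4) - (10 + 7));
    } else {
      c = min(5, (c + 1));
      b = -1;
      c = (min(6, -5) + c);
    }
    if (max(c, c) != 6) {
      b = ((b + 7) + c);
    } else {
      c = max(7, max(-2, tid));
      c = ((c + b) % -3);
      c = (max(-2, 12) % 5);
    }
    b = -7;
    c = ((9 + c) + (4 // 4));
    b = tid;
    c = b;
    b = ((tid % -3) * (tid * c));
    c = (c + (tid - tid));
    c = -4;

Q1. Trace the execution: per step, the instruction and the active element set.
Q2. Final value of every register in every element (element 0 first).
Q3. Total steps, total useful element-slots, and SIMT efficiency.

step 0: c <- ((8 % -3) - c)          0xffff
step 1: eval ((tid % 3) != (tid // -3)) 0xffff
step 2: b <- ((9 // 4) - (10 + 7))   0xfffe
step 3: c <- min(5, (c + 1))         0x0001
step 4: b <- -1                      0x0001
step 5: c <- (min(6, -5) + c)        0x0001
step 6: eval (max(c, c) != 6)        0xffff
step 7: b <- ((b + 7) + c)           0xffff
step 8: b <- -7                      0xffff
step 9: c <- ((9 + c) + (4 // 4))    0xffff
step 10: b <- tid                     0xffff
step 11: c <- b                       0xffff
step 12: b <- ((tid % -3) * (tid * c)) 0xffff
step 13: c <- (c + (tid - tid))       0xffff
step 14: c <- -4                      0xffff

Answer: 15 steps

b: 0,-2,-4,0,-32,-25,0,-98,-64,0,-200,-121,0,-338,-196,0
c: -4,-4,-4,-4,-4,-4,-4,-4,-4,-4,-4,-4,-4,-4,-4,-4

steps = 15; useful = 194; efficiency = 194/240 = 97/120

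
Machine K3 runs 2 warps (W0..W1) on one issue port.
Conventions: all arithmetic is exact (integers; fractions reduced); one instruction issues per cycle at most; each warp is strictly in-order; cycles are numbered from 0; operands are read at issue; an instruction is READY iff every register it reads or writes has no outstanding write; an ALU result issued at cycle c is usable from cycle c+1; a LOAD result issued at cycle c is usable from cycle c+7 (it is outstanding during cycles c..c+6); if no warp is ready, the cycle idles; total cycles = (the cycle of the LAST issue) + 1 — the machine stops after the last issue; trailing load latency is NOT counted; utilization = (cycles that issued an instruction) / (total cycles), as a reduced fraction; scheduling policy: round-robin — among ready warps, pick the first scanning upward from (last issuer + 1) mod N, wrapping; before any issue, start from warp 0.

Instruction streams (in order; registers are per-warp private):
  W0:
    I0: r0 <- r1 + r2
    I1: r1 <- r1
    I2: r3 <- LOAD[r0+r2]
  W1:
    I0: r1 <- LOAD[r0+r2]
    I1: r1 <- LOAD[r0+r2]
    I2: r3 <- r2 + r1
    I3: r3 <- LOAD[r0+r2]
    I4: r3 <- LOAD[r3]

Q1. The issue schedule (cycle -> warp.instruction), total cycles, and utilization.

cycle 0: W0.I0
cycle 1: W1.I0
cycle 2: W0.I1
cycle 3: W0.I2
cycle 4: idle
cycle 5: idle
cycle 6: idle
cycle 7: idle
cycle 8: W1.I1
cycle 9: idle
cycle 10: idle
cycle 11: idle
cycle 12: idle
cycle 13: idle
cycle 14: idle
cycle 15: W1.I2
cycle 16: W1.I3
cycle 17: idle
cycle 18: idle
cycle 19: idle
cycle 20: idle
cycle 21: idle
cycle 22: idle
cycle 23: W1.I4

Answer: 24 cycles, utilization 1/3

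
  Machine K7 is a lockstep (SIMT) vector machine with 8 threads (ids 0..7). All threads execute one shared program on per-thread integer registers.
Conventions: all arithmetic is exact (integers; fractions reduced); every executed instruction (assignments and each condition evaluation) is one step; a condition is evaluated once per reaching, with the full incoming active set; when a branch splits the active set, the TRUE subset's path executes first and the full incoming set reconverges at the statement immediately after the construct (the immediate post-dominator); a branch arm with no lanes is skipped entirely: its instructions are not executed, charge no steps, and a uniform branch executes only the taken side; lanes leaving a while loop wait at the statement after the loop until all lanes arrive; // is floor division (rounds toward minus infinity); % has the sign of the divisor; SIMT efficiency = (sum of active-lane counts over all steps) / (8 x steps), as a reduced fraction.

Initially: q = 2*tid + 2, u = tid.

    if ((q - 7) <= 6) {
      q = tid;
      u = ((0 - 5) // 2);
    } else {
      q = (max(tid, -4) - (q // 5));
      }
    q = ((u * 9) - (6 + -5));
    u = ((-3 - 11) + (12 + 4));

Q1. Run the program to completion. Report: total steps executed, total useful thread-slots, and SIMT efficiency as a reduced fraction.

Answer: 6 steps, 38 useful, 19/24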